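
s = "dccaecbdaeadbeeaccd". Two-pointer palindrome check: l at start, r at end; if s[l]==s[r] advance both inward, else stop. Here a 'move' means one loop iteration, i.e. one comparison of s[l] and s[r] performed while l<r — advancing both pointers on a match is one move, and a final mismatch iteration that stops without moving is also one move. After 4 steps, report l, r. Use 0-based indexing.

l=4, r=14

[0,18] 'd'=='d' → l++,r--
[1,17] 'c'=='c' → l++,r--
[2,16] 'c'=='c' → l++,r--
[3,15] 'a'=='a' → l++,r--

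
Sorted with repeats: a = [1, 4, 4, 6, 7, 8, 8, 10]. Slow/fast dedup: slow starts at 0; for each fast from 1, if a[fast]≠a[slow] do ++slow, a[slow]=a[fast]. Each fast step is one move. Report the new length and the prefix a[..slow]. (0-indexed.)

length 6; prefix = [1, 4, 6, 7, 8, 10]

slow=0 fast=1: a[fast]=4≠a[slow]=1 write a[1]=4, slow++,fast++
slow=1 fast=2: a[fast]=4=a[slow] dup, fast++
slow=1 fast=3: a[fast]=6≠a[slow]=4 write a[2]=6, slow++,fast++
slow=2 fast=4: a[fast]=7≠a[slow]=6 write a[3]=7, slow++,fast++
slow=3 fast=5: a[fast]=8≠a[slow]=7 write a[4]=8, slow++,fast++
slow=4 fast=6: a[fast]=8=a[slow] dup, fast++
slow=4 fast=7: a[fast]=10≠a[slow]=8 write a[5]=10, slow++,fast++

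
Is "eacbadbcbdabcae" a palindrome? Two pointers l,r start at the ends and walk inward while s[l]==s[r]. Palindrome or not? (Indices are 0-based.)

palindrome

[0,14] 'e'=='e' → l++,r--
[1,13] 'a'=='a' → l++,r--
[2,12] 'c'=='c' → l++,r--
[3,11] 'b'=='b' → l++,r--
[4,10] 'a'=='a' → l++,r--
[5,9] 'd'=='d' → l++,r--
[6,8] 'b'=='b' → l++,r--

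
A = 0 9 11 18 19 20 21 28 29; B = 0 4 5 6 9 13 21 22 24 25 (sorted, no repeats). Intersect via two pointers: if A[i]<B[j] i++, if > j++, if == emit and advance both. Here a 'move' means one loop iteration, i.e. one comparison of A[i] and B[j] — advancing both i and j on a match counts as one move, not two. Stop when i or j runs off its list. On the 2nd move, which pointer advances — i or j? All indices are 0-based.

j

i=0 j=0: 0==0 emit, i++,j++
i=1 j=1: 9>4, j++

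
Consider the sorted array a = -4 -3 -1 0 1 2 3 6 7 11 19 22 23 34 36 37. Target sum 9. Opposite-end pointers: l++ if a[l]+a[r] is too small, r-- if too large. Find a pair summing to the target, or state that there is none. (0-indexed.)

l=0 r=15: -4+37=33 >9, r--
l=0 r=14: -4+36=32 >9, r--
l=0 r=13: -4+34=30 >9, r--
l=0 r=12: -4+23=19 >9, r--
l=0 r=11: -4+22=18 >9, r--
l=0 r=10: -4+19=15 >9, r--
l=0 r=9: -4+11=7 <9, l++
l=1 r=9: -3+11=8 <9, l++
l=2 r=9: -1+11=10 >9, r--
l=2 r=8: -1+7=6 <9, l++
l=3 r=8: 0+7=7 <9, l++
l=4 r=8: 1+7=8 <9, l++
l=5 r=8: 2+7=9, found

(2, 7)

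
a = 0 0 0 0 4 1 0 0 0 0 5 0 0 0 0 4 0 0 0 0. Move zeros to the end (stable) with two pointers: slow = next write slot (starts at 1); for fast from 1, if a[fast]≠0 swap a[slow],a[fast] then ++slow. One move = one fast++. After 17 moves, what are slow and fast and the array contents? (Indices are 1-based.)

slow=5, fast=18, a=[4, 1, 5, 4, 0, 0, 0, 0, 0, 0, 0, 0, 0, 0, 0, 0, 0, 0, 0, 0]

slow=1 fast=1: a[fast]=0, fast++
slow=1 fast=2: a[fast]=0, fast++
slow=1 fast=3: a[fast]=0, fast++
slow=1 fast=4: a[fast]=0, fast++
slow=1 fast=5: a[fast]=4≠0 swap→a[1]=4, slow++,fast++
slow=2 fast=6: a[fast]=1≠0 swap→a[2]=1, slow++,fast++
slow=3 fast=7: a[fast]=0, fast++
slow=3 fast=8: a[fast]=0, fast++
slow=3 fast=9: a[fast]=0, fast++
slow=3 fast=10: a[fast]=0, fast++
slow=3 fast=11: a[fast]=5≠0 swap→a[3]=5, slow++,fast++
slow=4 fast=12: a[fast]=0, fast++
slow=4 fast=13: a[fast]=0, fast++
slow=4 fast=14: a[fast]=0, fast++
slow=4 fast=15: a[fast]=0, fast++
slow=4 fast=16: a[fast]=4≠0 swap→a[4]=4, slow++,fast++
slow=5 fast=17: a[fast]=0, fast++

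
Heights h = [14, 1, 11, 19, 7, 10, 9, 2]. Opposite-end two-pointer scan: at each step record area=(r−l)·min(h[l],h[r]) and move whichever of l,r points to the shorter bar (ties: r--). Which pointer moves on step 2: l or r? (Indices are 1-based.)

r

[1,8] min(14,2)*7=14 best=14 * → r--
[1,7] min(14,9)*6=54 best=54 * → r--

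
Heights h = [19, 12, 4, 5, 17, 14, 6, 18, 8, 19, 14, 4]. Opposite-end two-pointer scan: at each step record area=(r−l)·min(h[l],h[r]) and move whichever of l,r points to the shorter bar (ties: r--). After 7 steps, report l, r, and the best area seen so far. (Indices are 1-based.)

l=1, r=5, best area=171

[1,12] min(19,4)*11=44 best=44 * → r--
[1,11] min(19,14)*10=140 best=140 * → r--
[1,10] min(19,19)*9=171 best=171 * → r--
[1,9] min(19,8)*8=64 best=171 → r--
[1,8] min(19,18)*7=126 best=171 → r--
[1,7] min(19,6)*6=36 best=171 → r--
[1,6] min(19,14)*5=70 best=171 → r--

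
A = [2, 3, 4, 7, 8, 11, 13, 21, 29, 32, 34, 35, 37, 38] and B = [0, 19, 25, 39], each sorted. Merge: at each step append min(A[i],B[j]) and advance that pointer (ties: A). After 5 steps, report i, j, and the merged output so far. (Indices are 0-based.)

i=0 j=0: A[i]=2>B[j]=0 take 0, j++
i=0 j=1: A[i]=2<=B[j]=19 take 2, i++
i=1 j=1: A[i]=3<=B[j]=19 take 3, i++
i=2 j=1: A[i]=4<=B[j]=19 take 4, i++
i=3 j=1: A[i]=7<=B[j]=19 take 7, i++

i=4, j=1, merged so far=[0, 2, 3, 4, 7]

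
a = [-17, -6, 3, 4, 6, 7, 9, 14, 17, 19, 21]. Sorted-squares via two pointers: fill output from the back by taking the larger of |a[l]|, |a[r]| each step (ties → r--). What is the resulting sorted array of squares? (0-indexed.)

[9, 16, 36, 36, 49, 81, 196, 289, 289, 361, 441]

l=0 r=10: |-17|<=|21| out[10]=441, r--
l=0 r=9: |-17|<=|19| out[9]=361, r--
l=0 r=8: |-17|<=|17| out[8]=289, r--
l=0 r=7: |-17|>|14| out[7]=289, l++
l=1 r=7: |-6|<=|14| out[6]=196, r--
l=1 r=6: |-6|<=|9| out[5]=81, r--
l=1 r=5: |-6|<=|7| out[4]=49, r--
l=1 r=4: |-6|<=|6| out[3]=36, r--
l=1 r=3: |-6|>|4| out[2]=36, l++
l=2 r=3: |3|<=|4| out[1]=16, r--
l=2 r=2: |3|<=|3| out[0]=9, r--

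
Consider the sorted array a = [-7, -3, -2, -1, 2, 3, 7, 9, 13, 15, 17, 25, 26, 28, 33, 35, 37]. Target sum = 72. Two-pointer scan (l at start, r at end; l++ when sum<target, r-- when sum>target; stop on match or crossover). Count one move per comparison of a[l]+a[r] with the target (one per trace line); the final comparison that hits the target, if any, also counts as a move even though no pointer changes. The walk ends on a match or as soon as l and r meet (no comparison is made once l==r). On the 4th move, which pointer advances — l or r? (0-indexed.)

[0,16] -7+37=30 <72 → l++
[1,16] -3+37=34 <72 → l++
[2,16] -2+37=35 <72 → l++
[3,16] -1+37=36 <72 → l++

l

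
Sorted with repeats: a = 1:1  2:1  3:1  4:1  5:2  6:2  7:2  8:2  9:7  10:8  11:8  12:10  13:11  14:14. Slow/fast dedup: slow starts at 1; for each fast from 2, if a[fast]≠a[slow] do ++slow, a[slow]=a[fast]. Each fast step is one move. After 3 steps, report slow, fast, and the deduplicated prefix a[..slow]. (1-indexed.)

(s=1,f=2) a[fast]=1=a[slow] dup → fast++
(s=1,f=3) a[fast]=1=a[slow] dup → fast++
(s=1,f=4) a[fast]=1=a[slow] dup → fast++

slow=1, fast=5, prefix=[1]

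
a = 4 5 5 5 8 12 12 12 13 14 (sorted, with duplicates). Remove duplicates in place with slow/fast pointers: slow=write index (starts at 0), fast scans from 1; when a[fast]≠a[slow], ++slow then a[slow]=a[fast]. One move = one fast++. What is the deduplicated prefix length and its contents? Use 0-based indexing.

length 6; prefix = [4, 5, 8, 12, 13, 14]

slow=0 fast=1: a[fast]=5≠a[slow]=4 write a[1]=5, slow++,fast++
slow=1 fast=2: a[fast]=5=a[slow] dup, fast++
slow=1 fast=3: a[fast]=5=a[slow] dup, fast++
slow=1 fast=4: a[fast]=8≠a[slow]=5 write a[2]=8, slow++,fast++
slow=2 fast=5: a[fast]=12≠a[slow]=8 write a[3]=12, slow++,fast++
slow=3 fast=6: a[fast]=12=a[slow] dup, fast++
slow=3 fast=7: a[fast]=12=a[slow] dup, fast++
slow=3 fast=8: a[fast]=13≠a[slow]=12 write a[4]=13, slow++,fast++
slow=4 fast=9: a[fast]=14≠a[slow]=13 write a[5]=14, slow++,fast++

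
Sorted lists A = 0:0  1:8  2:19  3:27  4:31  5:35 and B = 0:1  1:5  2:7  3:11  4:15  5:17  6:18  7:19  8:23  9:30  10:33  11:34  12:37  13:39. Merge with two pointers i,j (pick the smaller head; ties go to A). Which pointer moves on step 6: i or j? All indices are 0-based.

[i=0,j=0] A[i]=0<=B[j]=1 take 0 → i++
[i=1,j=0] A[i]=8>B[j]=1 take 1 → j++
[i=1,j=1] A[i]=8>B[j]=5 take 5 → j++
[i=1,j=2] A[i]=8>B[j]=7 take 7 → j++
[i=1,j=3] A[i]=8<=B[j]=11 take 8 → i++
[i=2,j=3] A[i]=19>B[j]=11 take 11 → j++

j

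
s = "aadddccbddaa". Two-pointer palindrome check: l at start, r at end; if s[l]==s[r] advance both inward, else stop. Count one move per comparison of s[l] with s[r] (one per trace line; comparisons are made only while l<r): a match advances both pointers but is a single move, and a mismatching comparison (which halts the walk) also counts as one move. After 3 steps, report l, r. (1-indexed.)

l=4, r=9

[1,12] 'a'=='a' → l++,r--
[2,11] 'a'=='a' → l++,r--
[3,10] 'd'=='d' → l++,r--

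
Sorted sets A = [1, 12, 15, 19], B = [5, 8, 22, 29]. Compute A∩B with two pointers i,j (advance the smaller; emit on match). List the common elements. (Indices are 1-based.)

i=1 j=1: 1<5, i++
i=2 j=1: 12>5, j++
i=2 j=2: 12>8, j++
i=2 j=3: 12<22, i++
i=3 j=3: 15<22, i++
i=4 j=3: 19<22, i++

intersection = []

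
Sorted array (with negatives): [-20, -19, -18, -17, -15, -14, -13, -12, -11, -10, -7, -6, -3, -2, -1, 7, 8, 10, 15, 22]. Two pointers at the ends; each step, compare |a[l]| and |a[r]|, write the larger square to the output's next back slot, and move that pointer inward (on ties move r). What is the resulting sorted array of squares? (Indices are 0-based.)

[1, 4, 9, 36, 49, 49, 64, 100, 100, 121, 144, 169, 196, 225, 225, 289, 324, 361, 400, 484]

[0,19] |-20|<=|22| out[19]=484 → r--
[0,18] |-20|>|15| out[18]=400 → l++
[1,18] |-19|>|15| out[17]=361 → l++
[2,18] |-18|>|15| out[16]=324 → l++
[3,18] |-17|>|15| out[15]=289 → l++
[4,18] |-15|<=|15| out[14]=225 → r--
[4,17] |-15|>|10| out[13]=225 → l++
[5,17] |-14|>|10| out[12]=196 → l++
[6,17] |-13|>|10| out[11]=169 → l++
[7,17] |-12|>|10| out[10]=144 → l++
[8,17] |-11|>|10| out[9]=121 → l++
[9,17] |-10|<=|10| out[8]=100 → r--
[9,16] |-10|>|8| out[7]=100 → l++
[10,16] |-7|<=|8| out[6]=64 → r--
[10,15] |-7|<=|7| out[5]=49 → r--
[10,14] |-7|>|-1| out[4]=49 → l++
[11,14] |-6|>|-1| out[3]=36 → l++
[12,14] |-3|>|-1| out[2]=9 → l++
[13,14] |-2|>|-1| out[1]=4 → l++
[14,14] |-1|<=|-1| out[0]=1 → r--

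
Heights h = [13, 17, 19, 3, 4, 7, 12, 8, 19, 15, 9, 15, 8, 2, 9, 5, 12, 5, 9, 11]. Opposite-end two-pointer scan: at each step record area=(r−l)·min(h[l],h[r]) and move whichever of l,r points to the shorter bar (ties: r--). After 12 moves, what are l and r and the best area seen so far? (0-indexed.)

l=1, r=8, best area=209

[0,19] min(13,11)*19=209 best=209 * → r--
[0,18] min(13,9)*18=162 best=209 → r--
[0,17] min(13,5)*17=85 best=209 → r--
[0,16] min(13,12)*16=192 best=209 → r--
[0,15] min(13,5)*15=75 best=209 → r--
[0,14] min(13,9)*14=126 best=209 → r--
[0,13] min(13,2)*13=26 best=209 → r--
[0,12] min(13,8)*12=96 best=209 → r--
[0,11] min(13,15)*11=143 best=209 → l++
[1,11] min(17,15)*10=150 best=209 → r--
[1,10] min(17,9)*9=81 best=209 → r--
[1,9] min(17,15)*8=120 best=209 → r--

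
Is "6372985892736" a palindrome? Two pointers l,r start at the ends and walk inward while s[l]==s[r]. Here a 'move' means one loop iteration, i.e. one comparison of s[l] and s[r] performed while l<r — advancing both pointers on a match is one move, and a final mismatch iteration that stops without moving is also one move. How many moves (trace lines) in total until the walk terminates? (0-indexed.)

l=0 r=12: '6'=='6', l++,r--
l=1 r=11: '3'=='3', l++,r--
l=2 r=10: '7'=='7', l++,r--
l=3 r=9: '2'=='2', l++,r--
l=4 r=8: '9'=='9', l++,r--
l=5 r=7: '8'=='8', l++,r--

6 moves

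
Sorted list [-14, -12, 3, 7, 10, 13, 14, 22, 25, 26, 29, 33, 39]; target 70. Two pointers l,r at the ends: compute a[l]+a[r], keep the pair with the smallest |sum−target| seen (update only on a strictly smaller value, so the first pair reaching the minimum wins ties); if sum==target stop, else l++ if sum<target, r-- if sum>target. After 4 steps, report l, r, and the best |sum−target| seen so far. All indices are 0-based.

l=4, r=12, best |Δ|=24

[0,12] -14+39=25 d=45 * → l++
[1,12] -12+39=27 d=43 * → l++
[2,12] 3+39=42 d=28 * → l++
[3,12] 7+39=46 d=24 * → l++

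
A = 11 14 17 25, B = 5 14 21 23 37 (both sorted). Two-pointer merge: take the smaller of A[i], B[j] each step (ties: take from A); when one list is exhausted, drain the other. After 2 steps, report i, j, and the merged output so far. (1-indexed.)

i=1 j=1: A[i]=11>B[j]=5 take 5, j++
i=1 j=2: A[i]=11<=B[j]=14 take 11, i++

i=2, j=2, merged so far=[5, 11]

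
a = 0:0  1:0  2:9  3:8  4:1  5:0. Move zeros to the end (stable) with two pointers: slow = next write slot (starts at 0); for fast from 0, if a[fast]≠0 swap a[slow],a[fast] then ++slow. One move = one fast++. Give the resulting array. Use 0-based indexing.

[9, 8, 1, 0, 0, 0]

(s=0,f=0) a[fast]=0 → fast++
(s=0,f=1) a[fast]=0 → fast++
(s=0,f=2) a[fast]=9≠0 swap→a[0]=9 → slow++,fast++
(s=1,f=3) a[fast]=8≠0 swap→a[1]=8 → slow++,fast++
(s=2,f=4) a[fast]=1≠0 swap→a[2]=1 → slow++,fast++
(s=3,f=5) a[fast]=0 → fast++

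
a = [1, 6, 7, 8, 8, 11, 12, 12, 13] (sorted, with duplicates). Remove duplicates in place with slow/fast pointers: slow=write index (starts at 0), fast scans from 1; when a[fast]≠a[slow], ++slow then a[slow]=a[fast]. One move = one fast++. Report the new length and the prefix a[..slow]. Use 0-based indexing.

length 7; prefix = [1, 6, 7, 8, 11, 12, 13]

(s=0,f=1) a[fast]=6≠a[slow]=1 write a[1]=6 → slow++,fast++
(s=1,f=2) a[fast]=7≠a[slow]=6 write a[2]=7 → slow++,fast++
(s=2,f=3) a[fast]=8≠a[slow]=7 write a[3]=8 → slow++,fast++
(s=3,f=4) a[fast]=8=a[slow] dup → fast++
(s=3,f=5) a[fast]=11≠a[slow]=8 write a[4]=11 → slow++,fast++
(s=4,f=6) a[fast]=12≠a[slow]=11 write a[5]=12 → slow++,fast++
(s=5,f=7) a[fast]=12=a[slow] dup → fast++
(s=5,f=8) a[fast]=13≠a[slow]=12 write a[6]=13 → slow++,fast++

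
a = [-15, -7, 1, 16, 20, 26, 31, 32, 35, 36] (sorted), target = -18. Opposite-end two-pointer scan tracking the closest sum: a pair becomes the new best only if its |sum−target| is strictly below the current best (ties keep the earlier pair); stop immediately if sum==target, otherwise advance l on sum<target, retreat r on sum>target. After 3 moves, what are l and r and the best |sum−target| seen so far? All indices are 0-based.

l=0, r=6, best |Δ|=35

[0,9] -15+36=21 d=39 * → r--
[0,8] -15+35=20 d=38 * → r--
[0,7] -15+32=17 d=35 * → r--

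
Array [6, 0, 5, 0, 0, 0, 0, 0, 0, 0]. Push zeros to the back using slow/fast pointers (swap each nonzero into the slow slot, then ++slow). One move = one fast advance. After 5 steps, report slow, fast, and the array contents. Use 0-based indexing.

slow=2, fast=5, a=[6, 5, 0, 0, 0, 0, 0, 0, 0, 0]

slow=0 fast=0: a[fast]=6≠0 swap→a[0]=6, slow++,fast++
slow=1 fast=1: a[fast]=0, fast++
slow=1 fast=2: a[fast]=5≠0 swap→a[1]=5, slow++,fast++
slow=2 fast=3: a[fast]=0, fast++
slow=2 fast=4: a[fast]=0, fast++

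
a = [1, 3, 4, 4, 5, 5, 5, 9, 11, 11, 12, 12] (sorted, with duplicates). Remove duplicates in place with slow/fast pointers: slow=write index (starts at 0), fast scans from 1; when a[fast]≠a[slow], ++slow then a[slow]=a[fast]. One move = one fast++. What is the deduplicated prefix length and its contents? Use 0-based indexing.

length 7; prefix = [1, 3, 4, 5, 9, 11, 12]

slow=0 fast=1: a[fast]=3≠a[slow]=1 write a[1]=3, slow++,fast++
slow=1 fast=2: a[fast]=4≠a[slow]=3 write a[2]=4, slow++,fast++
slow=2 fast=3: a[fast]=4=a[slow] dup, fast++
slow=2 fast=4: a[fast]=5≠a[slow]=4 write a[3]=5, slow++,fast++
slow=3 fast=5: a[fast]=5=a[slow] dup, fast++
slow=3 fast=6: a[fast]=5=a[slow] dup, fast++
slow=3 fast=7: a[fast]=9≠a[slow]=5 write a[4]=9, slow++,fast++
slow=4 fast=8: a[fast]=11≠a[slow]=9 write a[5]=11, slow++,fast++
slow=5 fast=9: a[fast]=11=a[slow] dup, fast++
slow=5 fast=10: a[fast]=12≠a[slow]=11 write a[6]=12, slow++,fast++
slow=6 fast=11: a[fast]=12=a[slow] dup, fast++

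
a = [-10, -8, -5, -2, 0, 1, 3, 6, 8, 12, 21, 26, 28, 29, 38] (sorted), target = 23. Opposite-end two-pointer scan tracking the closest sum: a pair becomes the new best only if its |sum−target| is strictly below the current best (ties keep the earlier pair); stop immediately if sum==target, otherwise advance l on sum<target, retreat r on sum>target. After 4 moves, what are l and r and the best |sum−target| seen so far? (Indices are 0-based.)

l=0 r=14: -10+38=28 d=5 *, r--
l=0 r=13: -10+29=19 d=4 *, l++
l=1 r=13: -8+29=21 d=2 *, l++
l=2 r=13: -5+29=24 d=1 *, r--

l=2, r=12, best |Δ|=1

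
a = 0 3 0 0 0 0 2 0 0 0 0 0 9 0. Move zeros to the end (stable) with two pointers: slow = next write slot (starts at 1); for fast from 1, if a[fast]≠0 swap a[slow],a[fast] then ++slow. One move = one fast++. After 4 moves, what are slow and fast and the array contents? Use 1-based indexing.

slow=2, fast=5, a=[3, 0, 0, 0, 0, 0, 2, 0, 0, 0, 0, 0, 9, 0]

slow=1 fast=1: a[fast]=0, fast++
slow=1 fast=2: a[fast]=3≠0 swap→a[1]=3, slow++,fast++
slow=2 fast=3: a[fast]=0, fast++
slow=2 fast=4: a[fast]=0, fast++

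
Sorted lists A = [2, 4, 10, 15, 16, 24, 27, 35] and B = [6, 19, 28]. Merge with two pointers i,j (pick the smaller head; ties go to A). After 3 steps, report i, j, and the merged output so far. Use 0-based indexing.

i=0 j=0: A[i]=2<=B[j]=6 take 2, i++
i=1 j=0: A[i]=4<=B[j]=6 take 4, i++
i=2 j=0: A[i]=10>B[j]=6 take 6, j++

i=2, j=1, merged so far=[2, 4, 6]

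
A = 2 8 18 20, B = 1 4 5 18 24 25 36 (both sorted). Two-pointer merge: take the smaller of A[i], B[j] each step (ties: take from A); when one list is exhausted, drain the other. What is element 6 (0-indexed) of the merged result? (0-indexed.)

merged[6] = 18

i=0 j=0: A[i]=2>B[j]=1 take 1, j++
i=0 j=1: A[i]=2<=B[j]=4 take 2, i++
i=1 j=1: A[i]=8>B[j]=4 take 4, j++
i=1 j=2: A[i]=8>B[j]=5 take 5, j++
i=1 j=3: A[i]=8<=B[j]=18 take 8, i++
i=2 j=3: A[i]=18<=B[j]=18 take 18, i++
i=3 j=3: A[i]=20>B[j]=18 take 18, j++
i=3 j=4: A[i]=20<=B[j]=24 take 20, i++
i=4 j=4: A done, take B[j]=24, j++
i=4 j=5: A done, take B[j]=25, j++
i=4 j=6: A done, take B[j]=36, j++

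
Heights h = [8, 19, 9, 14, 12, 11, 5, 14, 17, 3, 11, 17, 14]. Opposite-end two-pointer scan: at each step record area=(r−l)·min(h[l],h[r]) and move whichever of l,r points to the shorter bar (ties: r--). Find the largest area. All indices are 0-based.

l=0 r=12: min(8,14)*12=96 best=96 *, l++
l=1 r=12: min(19,14)*11=154 best=154 *, r--
l=1 r=11: min(19,17)*10=170 best=170 *, r--
l=1 r=10: min(19,11)*9=99 best=170, r--
l=1 r=9: min(19,3)*8=24 best=170, r--
l=1 r=8: min(19,17)*7=119 best=170, r--
l=1 r=7: min(19,14)*6=84 best=170, r--
l=1 r=6: min(19,5)*5=25 best=170, r--
l=1 r=5: min(19,11)*4=44 best=170, r--
l=1 r=4: min(19,12)*3=36 best=170, r--
l=1 r=3: min(19,14)*2=28 best=170, r--
l=1 r=2: min(19,9)*1=9 best=170, r--

max area = 170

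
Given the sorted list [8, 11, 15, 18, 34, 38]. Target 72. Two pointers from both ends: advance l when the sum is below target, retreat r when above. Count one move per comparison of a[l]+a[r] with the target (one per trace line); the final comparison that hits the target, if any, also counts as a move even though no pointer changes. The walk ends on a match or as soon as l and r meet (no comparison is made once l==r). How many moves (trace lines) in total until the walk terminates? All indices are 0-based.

[0,5] 8+38=46 <72 → l++
[1,5] 11+38=49 <72 → l++
[2,5] 15+38=53 <72 → l++
[3,5] 18+38=56 <72 → l++
[4,5] 34+38=72 → found

5 moves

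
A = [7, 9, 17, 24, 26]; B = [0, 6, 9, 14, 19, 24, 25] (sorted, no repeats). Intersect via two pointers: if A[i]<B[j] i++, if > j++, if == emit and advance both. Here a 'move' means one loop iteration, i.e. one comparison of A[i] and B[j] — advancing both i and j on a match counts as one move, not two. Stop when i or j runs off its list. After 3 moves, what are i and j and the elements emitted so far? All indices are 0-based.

i=1, j=2, emitted=[]

i=0 j=0: 7>0, j++
i=0 j=1: 7>6, j++
i=0 j=2: 7<9, i++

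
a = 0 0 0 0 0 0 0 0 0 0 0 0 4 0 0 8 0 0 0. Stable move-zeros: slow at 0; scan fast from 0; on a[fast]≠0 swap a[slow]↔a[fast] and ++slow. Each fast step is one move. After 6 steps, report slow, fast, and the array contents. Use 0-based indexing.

(s=0,f=0) a[fast]=0 → fast++
(s=0,f=1) a[fast]=0 → fast++
(s=0,f=2) a[fast]=0 → fast++
(s=0,f=3) a[fast]=0 → fast++
(s=0,f=4) a[fast]=0 → fast++
(s=0,f=5) a[fast]=0 → fast++

slow=0, fast=6, a=[0, 0, 0, 0, 0, 0, 0, 0, 0, 0, 0, 0, 4, 0, 0, 8, 0, 0, 0]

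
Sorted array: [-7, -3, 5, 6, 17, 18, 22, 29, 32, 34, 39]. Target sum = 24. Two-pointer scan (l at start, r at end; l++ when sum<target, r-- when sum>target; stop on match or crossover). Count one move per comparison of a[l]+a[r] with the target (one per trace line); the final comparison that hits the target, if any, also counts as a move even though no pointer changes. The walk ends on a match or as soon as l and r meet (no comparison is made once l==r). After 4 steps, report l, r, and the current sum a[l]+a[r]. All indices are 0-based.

l=1, r=7, sum=26

l=0 r=10: -7+39=32 >24, r--
l=0 r=9: -7+34=27 >24, r--
l=0 r=8: -7+32=25 >24, r--
l=0 r=7: -7+29=22 <24, l++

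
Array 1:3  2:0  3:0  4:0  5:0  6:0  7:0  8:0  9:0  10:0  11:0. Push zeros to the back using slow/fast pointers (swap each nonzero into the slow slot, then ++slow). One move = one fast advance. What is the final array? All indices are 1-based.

[3, 0, 0, 0, 0, 0, 0, 0, 0, 0, 0]

(s=1,f=1) a[fast]=3≠0 swap→a[1]=3 → slow++,fast++
(s=2,f=2) a[fast]=0 → fast++
(s=2,f=3) a[fast]=0 → fast++
(s=2,f=4) a[fast]=0 → fast++
(s=2,f=5) a[fast]=0 → fast++
(s=2,f=6) a[fast]=0 → fast++
(s=2,f=7) a[fast]=0 → fast++
(s=2,f=8) a[fast]=0 → fast++
(s=2,f=9) a[fast]=0 → fast++
(s=2,f=10) a[fast]=0 → fast++
(s=2,f=11) a[fast]=0 → fast++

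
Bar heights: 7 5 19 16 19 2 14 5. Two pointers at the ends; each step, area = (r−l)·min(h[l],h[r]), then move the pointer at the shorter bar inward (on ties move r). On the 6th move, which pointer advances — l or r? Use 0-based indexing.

r

l=0 r=7: min(7,5)*7=35 best=35 *, r--
l=0 r=6: min(7,14)*6=42 best=42 *, l++
l=1 r=6: min(5,14)*5=25 best=42, l++
l=2 r=6: min(19,14)*4=56 best=56 *, r--
l=2 r=5: min(19,2)*3=6 best=56, r--
l=2 r=4: min(19,19)*2=38 best=56, r--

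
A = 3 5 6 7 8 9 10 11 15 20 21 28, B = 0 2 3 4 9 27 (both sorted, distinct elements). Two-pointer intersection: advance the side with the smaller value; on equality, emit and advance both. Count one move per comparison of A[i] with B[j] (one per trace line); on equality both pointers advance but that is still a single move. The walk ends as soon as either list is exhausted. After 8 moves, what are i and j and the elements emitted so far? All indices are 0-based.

[i=0,j=0] 3>0 → j++
[i=0,j=1] 3>2 → j++
[i=0,j=2] 3==3 emit → i++,j++
[i=1,j=3] 5>4 → j++
[i=1,j=4] 5<9 → i++
[i=2,j=4] 6<9 → i++
[i=3,j=4] 7<9 → i++
[i=4,j=4] 8<9 → i++

i=5, j=4, emitted=[3]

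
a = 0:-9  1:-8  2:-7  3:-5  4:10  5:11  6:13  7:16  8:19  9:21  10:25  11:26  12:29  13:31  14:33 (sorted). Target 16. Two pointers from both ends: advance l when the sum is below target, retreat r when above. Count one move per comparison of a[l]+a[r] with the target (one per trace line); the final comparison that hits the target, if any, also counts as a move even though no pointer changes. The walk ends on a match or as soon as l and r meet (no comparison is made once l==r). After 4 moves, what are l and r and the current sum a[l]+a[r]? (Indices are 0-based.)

l=0 r=14: -9+33=24 >16, r--
l=0 r=13: -9+31=22 >16, r--
l=0 r=12: -9+29=20 >16, r--
l=0 r=11: -9+26=17 >16, r--

l=0, r=10, sum=16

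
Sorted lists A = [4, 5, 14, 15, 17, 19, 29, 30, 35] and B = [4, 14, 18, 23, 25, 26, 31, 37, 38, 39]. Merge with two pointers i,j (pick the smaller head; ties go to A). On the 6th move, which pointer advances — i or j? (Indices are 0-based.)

i

i=0 j=0: A[i]=4<=B[j]=4 take 4, i++
i=1 j=0: A[i]=5>B[j]=4 take 4, j++
i=1 j=1: A[i]=5<=B[j]=14 take 5, i++
i=2 j=1: A[i]=14<=B[j]=14 take 14, i++
i=3 j=1: A[i]=15>B[j]=14 take 14, j++
i=3 j=2: A[i]=15<=B[j]=18 take 15, i++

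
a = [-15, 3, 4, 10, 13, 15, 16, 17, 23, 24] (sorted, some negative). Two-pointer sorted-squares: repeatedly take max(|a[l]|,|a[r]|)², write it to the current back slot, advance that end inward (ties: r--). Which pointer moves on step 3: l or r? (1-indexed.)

r

[1,10] |-15|<=|24| out[10]=576 → r--
[1,9] |-15|<=|23| out[9]=529 → r--
[1,8] |-15|<=|17| out[8]=289 → r--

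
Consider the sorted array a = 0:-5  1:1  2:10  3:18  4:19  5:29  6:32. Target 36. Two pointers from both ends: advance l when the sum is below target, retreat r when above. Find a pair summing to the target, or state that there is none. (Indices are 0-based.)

l=0 r=6: -5+32=27 <36, l++
l=1 r=6: 1+32=33 <36, l++
l=2 r=6: 10+32=42 >36, r--
l=2 r=5: 10+29=39 >36, r--
l=2 r=4: 10+19=29 <36, l++
l=3 r=4: 18+19=37 >36, r--

no pair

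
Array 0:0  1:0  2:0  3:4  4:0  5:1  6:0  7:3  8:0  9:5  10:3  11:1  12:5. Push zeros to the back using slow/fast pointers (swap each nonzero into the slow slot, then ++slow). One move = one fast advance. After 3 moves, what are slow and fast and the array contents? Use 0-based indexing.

slow=0 fast=0: a[fast]=0, fast++
slow=0 fast=1: a[fast]=0, fast++
slow=0 fast=2: a[fast]=0, fast++

slow=0, fast=3, a=[0, 0, 0, 4, 0, 1, 0, 3, 0, 5, 3, 1, 5]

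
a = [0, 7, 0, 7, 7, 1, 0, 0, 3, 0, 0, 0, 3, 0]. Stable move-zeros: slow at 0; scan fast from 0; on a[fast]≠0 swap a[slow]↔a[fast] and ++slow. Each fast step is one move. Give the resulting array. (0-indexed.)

slow=0 fast=0: a[fast]=0, fast++
slow=0 fast=1: a[fast]=7≠0 swap→a[0]=7, slow++,fast++
slow=1 fast=2: a[fast]=0, fast++
slow=1 fast=3: a[fast]=7≠0 swap→a[1]=7, slow++,fast++
slow=2 fast=4: a[fast]=7≠0 swap→a[2]=7, slow++,fast++
slow=3 fast=5: a[fast]=1≠0 swap→a[3]=1, slow++,fast++
slow=4 fast=6: a[fast]=0, fast++
slow=4 fast=7: a[fast]=0, fast++
slow=4 fast=8: a[fast]=3≠0 swap→a[4]=3, slow++,fast++
slow=5 fast=9: a[fast]=0, fast++
slow=5 fast=10: a[fast]=0, fast++
slow=5 fast=11: a[fast]=0, fast++
slow=5 fast=12: a[fast]=3≠0 swap→a[5]=3, slow++,fast++
slow=6 fast=13: a[fast]=0, fast++

[7, 7, 7, 1, 3, 3, 0, 0, 0, 0, 0, 0, 0, 0]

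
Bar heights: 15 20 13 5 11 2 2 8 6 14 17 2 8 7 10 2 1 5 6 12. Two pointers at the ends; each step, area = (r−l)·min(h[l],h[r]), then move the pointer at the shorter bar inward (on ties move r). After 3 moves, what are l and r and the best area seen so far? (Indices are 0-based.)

l=0, r=16, best area=228

[0,19] min(15,12)*19=228 best=228 * → r--
[0,18] min(15,6)*18=108 best=228 → r--
[0,17] min(15,5)*17=85 best=228 → r--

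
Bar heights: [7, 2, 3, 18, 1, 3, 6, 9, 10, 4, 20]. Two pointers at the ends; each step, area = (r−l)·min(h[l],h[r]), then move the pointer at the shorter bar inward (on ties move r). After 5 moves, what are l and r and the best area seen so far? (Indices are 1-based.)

[1,11] min(7,20)*10=70 best=70 * → l++
[2,11] min(2,20)*9=18 best=70 → l++
[3,11] min(3,20)*8=24 best=70 → l++
[4,11] min(18,20)*7=126 best=126 * → l++
[5,11] min(1,20)*6=6 best=126 → l++

l=6, r=11, best area=126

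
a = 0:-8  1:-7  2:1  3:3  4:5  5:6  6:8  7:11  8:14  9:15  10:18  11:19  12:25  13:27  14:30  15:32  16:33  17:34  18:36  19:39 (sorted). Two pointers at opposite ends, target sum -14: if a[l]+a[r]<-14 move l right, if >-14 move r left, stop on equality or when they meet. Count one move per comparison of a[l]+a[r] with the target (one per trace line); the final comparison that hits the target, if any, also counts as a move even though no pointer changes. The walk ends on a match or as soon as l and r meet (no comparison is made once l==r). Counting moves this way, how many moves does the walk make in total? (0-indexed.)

19 moves

[0,19] -8+39=31 >-14 → r--
[0,18] -8+36=28 >-14 → r--
[0,17] -8+34=26 >-14 → r--
[0,16] -8+33=25 >-14 → r--
[0,15] -8+32=24 >-14 → r--
[0,14] -8+30=22 >-14 → r--
[0,13] -8+27=19 >-14 → r--
[0,12] -8+25=17 >-14 → r--
[0,11] -8+19=11 >-14 → r--
[0,10] -8+18=10 >-14 → r--
[0,9] -8+15=7 >-14 → r--
[0,8] -8+14=6 >-14 → r--
[0,7] -8+11=3 >-14 → r--
[0,6] -8+8=0 >-14 → r--
[0,5] -8+6=-2 >-14 → r--
[0,4] -8+5=-3 >-14 → r--
[0,3] -8+3=-5 >-14 → r--
[0,2] -8+1=-7 >-14 → r--
[0,1] -8+-7=-15 <-14 → l++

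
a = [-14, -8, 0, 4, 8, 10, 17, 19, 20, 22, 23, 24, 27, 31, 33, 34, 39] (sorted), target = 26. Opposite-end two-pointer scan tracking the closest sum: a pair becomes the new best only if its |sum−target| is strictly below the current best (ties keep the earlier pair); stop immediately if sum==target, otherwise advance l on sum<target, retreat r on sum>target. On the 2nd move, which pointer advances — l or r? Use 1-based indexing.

l=1 r=17: -14+39=25 d=1 *, l++
l=2 r=17: -8+39=31 d=5, r--

r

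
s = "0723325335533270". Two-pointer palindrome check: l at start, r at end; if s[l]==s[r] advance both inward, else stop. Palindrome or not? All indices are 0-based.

not a palindrome (mismatch at 5,10)

[0,15] '0'=='0' → l++,r--
[1,14] '7'=='7' → l++,r--
[2,13] '2'=='2' → l++,r--
[3,12] '3'=='3' → l++,r--
[4,11] '3'=='3' → l++,r--
[5,10] '2'!='5' → stop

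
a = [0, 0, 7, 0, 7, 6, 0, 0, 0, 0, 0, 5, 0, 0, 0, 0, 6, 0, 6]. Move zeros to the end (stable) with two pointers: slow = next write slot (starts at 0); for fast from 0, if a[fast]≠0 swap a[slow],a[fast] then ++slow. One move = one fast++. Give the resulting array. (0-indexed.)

(s=0,f=0) a[fast]=0 → fast++
(s=0,f=1) a[fast]=0 → fast++
(s=0,f=2) a[fast]=7≠0 swap→a[0]=7 → slow++,fast++
(s=1,f=3) a[fast]=0 → fast++
(s=1,f=4) a[fast]=7≠0 swap→a[1]=7 → slow++,fast++
(s=2,f=5) a[fast]=6≠0 swap→a[2]=6 → slow++,fast++
(s=3,f=6) a[fast]=0 → fast++
(s=3,f=7) a[fast]=0 → fast++
(s=3,f=8) a[fast]=0 → fast++
(s=3,f=9) a[fast]=0 → fast++
(s=3,f=10) a[fast]=0 → fast++
(s=3,f=11) a[fast]=5≠0 swap→a[3]=5 → slow++,fast++
(s=4,f=12) a[fast]=0 → fast++
(s=4,f=13) a[fast]=0 → fast++
(s=4,f=14) a[fast]=0 → fast++
(s=4,f=15) a[fast]=0 → fast++
(s=4,f=16) a[fast]=6≠0 swap→a[4]=6 → slow++,fast++
(s=5,f=17) a[fast]=0 → fast++
(s=5,f=18) a[fast]=6≠0 swap→a[5]=6 → slow++,fast++

[7, 7, 6, 5, 6, 6, 0, 0, 0, 0, 0, 0, 0, 0, 0, 0, 0, 0, 0]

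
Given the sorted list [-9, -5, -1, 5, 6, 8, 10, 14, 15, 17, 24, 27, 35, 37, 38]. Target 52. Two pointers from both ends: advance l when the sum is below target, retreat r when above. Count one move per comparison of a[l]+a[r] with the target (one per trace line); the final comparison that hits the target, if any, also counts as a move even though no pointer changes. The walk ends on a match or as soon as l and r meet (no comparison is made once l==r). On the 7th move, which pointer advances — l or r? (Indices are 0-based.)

l=0 r=14: -9+38=29 <52, l++
l=1 r=14: -5+38=33 <52, l++
l=2 r=14: -1+38=37 <52, l++
l=3 r=14: 5+38=43 <52, l++
l=4 r=14: 6+38=44 <52, l++
l=5 r=14: 8+38=46 <52, l++
l=6 r=14: 10+38=48 <52, l++

l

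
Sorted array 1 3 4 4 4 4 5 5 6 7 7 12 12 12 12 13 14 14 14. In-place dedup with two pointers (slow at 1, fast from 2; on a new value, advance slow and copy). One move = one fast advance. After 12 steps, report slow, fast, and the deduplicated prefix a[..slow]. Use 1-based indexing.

slow=7, fast=14, prefix=[1, 3, 4, 5, 6, 7, 12]

slow=1 fast=2: a[fast]=3≠a[slow]=1 write a[2]=3, slow++,fast++
slow=2 fast=3: a[fast]=4≠a[slow]=3 write a[3]=4, slow++,fast++
slow=3 fast=4: a[fast]=4=a[slow] dup, fast++
slow=3 fast=5: a[fast]=4=a[slow] dup, fast++
slow=3 fast=6: a[fast]=4=a[slow] dup, fast++
slow=3 fast=7: a[fast]=5≠a[slow]=4 write a[4]=5, slow++,fast++
slow=4 fast=8: a[fast]=5=a[slow] dup, fast++
slow=4 fast=9: a[fast]=6≠a[slow]=5 write a[5]=6, slow++,fast++
slow=5 fast=10: a[fast]=7≠a[slow]=6 write a[6]=7, slow++,fast++
slow=6 fast=11: a[fast]=7=a[slow] dup, fast++
slow=6 fast=12: a[fast]=12≠a[slow]=7 write a[7]=12, slow++,fast++
slow=7 fast=13: a[fast]=12=a[slow] dup, fast++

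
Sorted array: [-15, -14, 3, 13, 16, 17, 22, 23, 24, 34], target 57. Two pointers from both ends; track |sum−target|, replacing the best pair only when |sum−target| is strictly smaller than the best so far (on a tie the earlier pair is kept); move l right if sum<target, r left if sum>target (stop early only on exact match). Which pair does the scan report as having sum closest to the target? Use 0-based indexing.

pair (23, 34) with sum 57 (|Δ|=0)

[0,9] -15+34=19 d=38 * → l++
[1,9] -14+34=20 d=37 * → l++
[2,9] 3+34=37 d=20 * → l++
[3,9] 13+34=47 d=10 * → l++
[4,9] 16+34=50 d=7 * → l++
[5,9] 17+34=51 d=6 * → l++
[6,9] 22+34=56 d=1 * → l++
[7,9] 23+34=57 d=0 * → stop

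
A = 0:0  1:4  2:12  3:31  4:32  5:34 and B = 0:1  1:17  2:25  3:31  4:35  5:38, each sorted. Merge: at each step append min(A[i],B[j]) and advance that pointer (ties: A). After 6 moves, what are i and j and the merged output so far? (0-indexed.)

i=3, j=3, merged so far=[0, 1, 4, 12, 17, 25]

[i=0,j=0] A[i]=0<=B[j]=1 take 0 → i++
[i=1,j=0] A[i]=4>B[j]=1 take 1 → j++
[i=1,j=1] A[i]=4<=B[j]=17 take 4 → i++
[i=2,j=1] A[i]=12<=B[j]=17 take 12 → i++
[i=3,j=1] A[i]=31>B[j]=17 take 17 → j++
[i=3,j=2] A[i]=31>B[j]=25 take 25 → j++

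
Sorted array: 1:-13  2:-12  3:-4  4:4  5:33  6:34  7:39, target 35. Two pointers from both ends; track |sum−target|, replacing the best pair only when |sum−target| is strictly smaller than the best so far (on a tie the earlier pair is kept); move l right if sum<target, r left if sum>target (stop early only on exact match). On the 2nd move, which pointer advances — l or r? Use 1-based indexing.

l

[1,7] -13+39=26 d=9 * → l++
[2,7] -12+39=27 d=8 * → l++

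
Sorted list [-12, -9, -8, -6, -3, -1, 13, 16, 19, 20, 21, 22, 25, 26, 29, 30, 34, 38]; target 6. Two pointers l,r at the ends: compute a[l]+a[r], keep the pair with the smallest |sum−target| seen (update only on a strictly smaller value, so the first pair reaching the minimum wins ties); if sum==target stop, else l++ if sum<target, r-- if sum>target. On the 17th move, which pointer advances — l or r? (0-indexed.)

[0,17] -12+38=26 d=20 * → r--
[0,16] -12+34=22 d=16 * → r--
[0,15] -12+30=18 d=12 * → r--
[0,14] -12+29=17 d=11 * → r--
[0,13] -12+26=14 d=8 * → r--
[0,12] -12+25=13 d=7 * → r--
[0,11] -12+22=10 d=4 * → r--
[0,10] -12+21=9 d=3 * → r--
[0,9] -12+20=8 d=2 * → r--
[0,8] -12+19=7 d=1 * → r--
[0,7] -12+16=4 d=2 → l++
[1,7] -9+16=7 d=1 → r--
[1,6] -9+13=4 d=2 → l++
[2,6] -8+13=5 d=1 → l++
[3,6] -6+13=7 d=1 → r--
[3,5] -6+-1=-7 d=13 → l++
[4,5] -3+-1=-4 d=10 → l++

l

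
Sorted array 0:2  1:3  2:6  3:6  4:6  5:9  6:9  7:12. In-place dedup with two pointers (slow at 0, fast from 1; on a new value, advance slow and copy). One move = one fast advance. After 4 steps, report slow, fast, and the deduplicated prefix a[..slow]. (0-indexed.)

slow=0 fast=1: a[fast]=3≠a[slow]=2 write a[1]=3, slow++,fast++
slow=1 fast=2: a[fast]=6≠a[slow]=3 write a[2]=6, slow++,fast++
slow=2 fast=3: a[fast]=6=a[slow] dup, fast++
slow=2 fast=4: a[fast]=6=a[slow] dup, fast++

slow=2, fast=5, prefix=[2, 3, 6]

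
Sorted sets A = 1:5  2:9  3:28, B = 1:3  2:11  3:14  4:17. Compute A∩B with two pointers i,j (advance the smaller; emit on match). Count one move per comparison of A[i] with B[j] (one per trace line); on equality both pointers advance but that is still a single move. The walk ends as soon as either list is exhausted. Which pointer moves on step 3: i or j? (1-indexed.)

i

i=1 j=1: 5>3, j++
i=1 j=2: 5<11, i++
i=2 j=2: 9<11, i++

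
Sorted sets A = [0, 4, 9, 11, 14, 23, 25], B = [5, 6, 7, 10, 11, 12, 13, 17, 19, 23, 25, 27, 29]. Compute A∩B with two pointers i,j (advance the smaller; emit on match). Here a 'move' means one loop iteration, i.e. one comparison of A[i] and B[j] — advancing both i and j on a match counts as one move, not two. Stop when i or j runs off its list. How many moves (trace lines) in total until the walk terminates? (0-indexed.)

[i=0,j=0] 0<5 → i++
[i=1,j=0] 4<5 → i++
[i=2,j=0] 9>5 → j++
[i=2,j=1] 9>6 → j++
[i=2,j=2] 9>7 → j++
[i=2,j=3] 9<10 → i++
[i=3,j=3] 11>10 → j++
[i=3,j=4] 11==11 emit → i++,j++
[i=4,j=5] 14>12 → j++
[i=4,j=6] 14>13 → j++
[i=4,j=7] 14<17 → i++
[i=5,j=7] 23>17 → j++
[i=5,j=8] 23>19 → j++
[i=5,j=9] 23==23 emit → i++,j++
[i=6,j=10] 25==25 emit → i++,j++

15 moves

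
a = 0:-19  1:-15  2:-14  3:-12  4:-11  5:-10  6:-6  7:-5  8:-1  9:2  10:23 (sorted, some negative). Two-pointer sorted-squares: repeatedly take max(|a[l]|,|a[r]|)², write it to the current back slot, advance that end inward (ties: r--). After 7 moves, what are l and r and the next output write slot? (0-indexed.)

l=6, r=9, next write slot=3

[0,10] |-19|<=|23| out[10]=529 → r--
[0,9] |-19|>|2| out[9]=361 → l++
[1,9] |-15|>|2| out[8]=225 → l++
[2,9] |-14|>|2| out[7]=196 → l++
[3,9] |-12|>|2| out[6]=144 → l++
[4,9] |-11|>|2| out[5]=121 → l++
[5,9] |-10|>|2| out[4]=100 → l++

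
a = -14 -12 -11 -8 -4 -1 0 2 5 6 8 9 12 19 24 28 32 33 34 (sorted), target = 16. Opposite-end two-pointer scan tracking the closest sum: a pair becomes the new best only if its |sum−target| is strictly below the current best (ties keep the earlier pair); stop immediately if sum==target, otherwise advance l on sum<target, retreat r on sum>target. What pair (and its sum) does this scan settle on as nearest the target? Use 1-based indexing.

[1,19] -14+34=20 d=4 * → r--
[1,18] -14+33=19 d=3 * → r--
[1,17] -14+32=18 d=2 * → r--
[1,16] -14+28=14 d=2 → l++
[2,16] -12+28=16 d=0 * → stop

pair (-12, 28) with sum 16 (|Δ|=0)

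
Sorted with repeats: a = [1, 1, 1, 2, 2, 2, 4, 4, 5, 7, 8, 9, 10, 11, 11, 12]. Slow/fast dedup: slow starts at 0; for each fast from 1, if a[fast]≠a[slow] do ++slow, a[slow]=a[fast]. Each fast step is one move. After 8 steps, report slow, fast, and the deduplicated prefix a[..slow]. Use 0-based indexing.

(s=0,f=1) a[fast]=1=a[slow] dup → fast++
(s=0,f=2) a[fast]=1=a[slow] dup → fast++
(s=0,f=3) a[fast]=2≠a[slow]=1 write a[1]=2 → slow++,fast++
(s=1,f=4) a[fast]=2=a[slow] dup → fast++
(s=1,f=5) a[fast]=2=a[slow] dup → fast++
(s=1,f=6) a[fast]=4≠a[slow]=2 write a[2]=4 → slow++,fast++
(s=2,f=7) a[fast]=4=a[slow] dup → fast++
(s=2,f=8) a[fast]=5≠a[slow]=4 write a[3]=5 → slow++,fast++

slow=3, fast=9, prefix=[1, 2, 4, 5]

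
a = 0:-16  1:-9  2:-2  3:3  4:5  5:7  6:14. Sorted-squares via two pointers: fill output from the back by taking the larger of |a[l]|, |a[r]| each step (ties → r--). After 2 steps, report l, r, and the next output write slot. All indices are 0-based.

l=0 r=6: |-16|>|14| out[6]=256, l++
l=1 r=6: |-9|<=|14| out[5]=196, r--

l=1, r=5, next write slot=4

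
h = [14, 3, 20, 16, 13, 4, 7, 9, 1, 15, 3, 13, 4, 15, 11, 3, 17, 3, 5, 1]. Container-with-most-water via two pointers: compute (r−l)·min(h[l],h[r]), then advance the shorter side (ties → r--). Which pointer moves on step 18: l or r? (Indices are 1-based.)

r

l=1 r=20: min(14,1)*19=19 best=19 *, r--
l=1 r=19: min(14,5)*18=90 best=90 *, r--
l=1 r=18: min(14,3)*17=51 best=90, r--
l=1 r=17: min(14,17)*16=224 best=224 *, l++
l=2 r=17: min(3,17)*15=45 best=224, l++
l=3 r=17: min(20,17)*14=238 best=238 *, r--
l=3 r=16: min(20,3)*13=39 best=238, r--
l=3 r=15: min(20,11)*12=132 best=238, r--
l=3 r=14: min(20,15)*11=165 best=238, r--
l=3 r=13: min(20,4)*10=40 best=238, r--
l=3 r=12: min(20,13)*9=117 best=238, r--
l=3 r=11: min(20,3)*8=24 best=238, r--
l=3 r=10: min(20,15)*7=105 best=238, r--
l=3 r=9: min(20,1)*6=6 best=238, r--
l=3 r=8: min(20,9)*5=45 best=238, r--
l=3 r=7: min(20,7)*4=28 best=238, r--
l=3 r=6: min(20,4)*3=12 best=238, r--
l=3 r=5: min(20,13)*2=26 best=238, r--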